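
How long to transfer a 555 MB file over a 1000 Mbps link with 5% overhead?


Effective throughput = 1000 * (1 - 5/100) = 950 Mbps
File size in Mb = 555 * 8 = 4440 Mb
Time = 4440 / 950
Time = 4.6737 seconds


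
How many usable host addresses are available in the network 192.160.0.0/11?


Host bits = 32 - 11 = 21
Total addresses = 2^21 = 2097152
Usable = total - 2 (network and broadcast)
Usable hosts: 2097150


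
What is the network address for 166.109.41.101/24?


IP:   10100110.01101101.00101001.01100101
Mask: 11111111.11111111.11111111.00000000
AND operation:
Net:  10100110.01101101.00101001.00000000
Network: 166.109.41.0/24


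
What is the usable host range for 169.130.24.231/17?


Network: 169.130.0.0
Broadcast: 169.130.127.255
First usable = network + 1
Last usable = broadcast - 1
Range: 169.130.0.1 to 169.130.127.254


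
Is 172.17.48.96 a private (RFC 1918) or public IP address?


RFC 1918 private ranges:
  10.0.0.0/8 (10.0.0.0 - 10.255.255.255)
  172.16.0.0/12 (172.16.0.0 - 172.31.255.255)
  192.168.0.0/16 (192.168.0.0 - 192.168.255.255)
Private (in 172.16.0.0/12)


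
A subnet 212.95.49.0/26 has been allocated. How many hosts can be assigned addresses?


Host bits = 32 - 26 = 6
Total addresses = 2^6 = 64
Usable = total - 2 (network and broadcast)
Usable hosts: 62


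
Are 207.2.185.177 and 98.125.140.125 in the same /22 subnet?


Mask: 255.255.252.0
207.2.185.177 AND mask = 207.2.184.0
98.125.140.125 AND mask = 98.125.140.0
No, different subnets (207.2.184.0 vs 98.125.140.0)


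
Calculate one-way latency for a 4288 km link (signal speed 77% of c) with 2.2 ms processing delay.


Speed = 0.77 * 3e5 km/s = 231000 km/s
Propagation delay = 4288 / 231000 = 0.0186 s = 18.5628 ms
Processing delay = 2.2 ms
Total one-way latency = 20.7628 ms


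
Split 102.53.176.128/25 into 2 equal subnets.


New prefix = 25 + 1 = 26
Each subnet has 64 addresses
  102.53.176.128/26
  102.53.176.192/26
Subnets: 102.53.176.128/26, 102.53.176.192/26


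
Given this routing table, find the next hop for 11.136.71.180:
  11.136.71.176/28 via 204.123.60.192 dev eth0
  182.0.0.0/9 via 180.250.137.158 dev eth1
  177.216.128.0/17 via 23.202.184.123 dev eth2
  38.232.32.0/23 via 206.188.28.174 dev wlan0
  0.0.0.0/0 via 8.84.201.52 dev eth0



Longest prefix match for 11.136.71.180:
  /28 11.136.71.176: MATCH
  /9 182.0.0.0: no
  /17 177.216.128.0: no
  /23 38.232.32.0: no
  /0 0.0.0.0: MATCH
Selected: next-hop 204.123.60.192 via eth0 (matched /28)


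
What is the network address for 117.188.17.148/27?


IP:   01110101.10111100.00010001.10010100
Mask: 11111111.11111111.11111111.11100000
AND operation:
Net:  01110101.10111100.00010001.10000000
Network: 117.188.17.128/27


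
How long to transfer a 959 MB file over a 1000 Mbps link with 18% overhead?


Effective throughput = 1000 * (1 - 18/100) = 820.0 Mbps
File size in Mb = 959 * 8 = 7672 Mb
Time = 7672 / 820.0
Time = 9.3561 seconds


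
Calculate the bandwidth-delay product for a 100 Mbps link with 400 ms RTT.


BDP = bandwidth * RTT
= 100 Mbps * 400 ms
= 100 * 1e6 * 400 / 1000 bits
= 40000000 bits
= 5000000 bytes
= 4882.8125 KB
BDP = 40000000 bits (5000000 bytes)


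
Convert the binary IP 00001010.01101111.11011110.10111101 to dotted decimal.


00001010 = 10
01101111 = 111
11011110 = 222
10111101 = 189
IP: 10.111.222.189


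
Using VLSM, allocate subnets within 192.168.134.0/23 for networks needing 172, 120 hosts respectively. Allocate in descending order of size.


172 hosts -> /24 (254 usable): 192.168.134.0/24
120 hosts -> /25 (126 usable): 192.168.135.0/25
Allocation: 192.168.134.0/24 (172 hosts, 254 usable); 192.168.135.0/25 (120 hosts, 126 usable)


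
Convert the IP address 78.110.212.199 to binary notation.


78 = 01001110
110 = 01101110
212 = 11010100
199 = 11000111
Binary: 01001110.01101110.11010100.11000111


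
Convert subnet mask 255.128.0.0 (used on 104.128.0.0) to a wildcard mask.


Subnet mask: 255.128.0.0
Wildcard = 255.255.255.255 - subnet mask
255 - 255 = 0
255 - 128 = 127
255 - 0 = 255
255 - 0 = 255
Wildcard: 0.127.255.255


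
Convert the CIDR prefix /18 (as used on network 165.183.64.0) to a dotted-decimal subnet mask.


/18 means 18 network bits, 14 host bits
Binary: 11111111111111111100000000000000
Mask: 255.255.192.0


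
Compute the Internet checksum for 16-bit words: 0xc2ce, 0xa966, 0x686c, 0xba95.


Sum all words (with carry folding):
+ 0xc2ce = 0xc2ce
+ 0xa966 = 0x6c35
+ 0x686c = 0xd4a1
+ 0xba95 = 0x8f37
One's complement: ~0x8f37
Checksum = 0x70c8


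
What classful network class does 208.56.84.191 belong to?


First octet: 208
Binary: 11010000
110xxxxx -> Class C (192-223)
Class C, default mask 255.255.255.0 (/24)


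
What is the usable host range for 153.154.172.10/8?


Network: 153.0.0.0
Broadcast: 153.255.255.255
First usable = network + 1
Last usable = broadcast - 1
Range: 153.0.0.1 to 153.255.255.254


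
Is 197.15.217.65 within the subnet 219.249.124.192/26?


Subnet network: 219.249.124.192
Test IP AND mask: 197.15.217.64
No, 197.15.217.65 is not in 219.249.124.192/26


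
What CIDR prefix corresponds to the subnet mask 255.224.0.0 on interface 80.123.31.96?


Binary: 11111111.11100000.00000000.00000000
Count leading 1s
Prefix: /11


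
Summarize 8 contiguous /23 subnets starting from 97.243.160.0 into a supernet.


Original prefix: /23
Number of subnets: 8 = 2^3
New prefix = 23 - 3 = 20
Supernet: 97.243.160.0/20


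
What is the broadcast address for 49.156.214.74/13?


Network: 49.152.0.0/13
Host bits = 19
Set all host bits to 1:
Broadcast: 49.159.255.255


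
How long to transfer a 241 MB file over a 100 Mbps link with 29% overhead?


Effective throughput = 100 * (1 - 29/100) = 71 Mbps
File size in Mb = 241 * 8 = 1928 Mb
Time = 1928 / 71
Time = 27.1549 seconds


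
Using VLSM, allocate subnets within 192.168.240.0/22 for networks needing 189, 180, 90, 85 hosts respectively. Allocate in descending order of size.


189 hosts -> /24 (254 usable): 192.168.240.0/24
180 hosts -> /24 (254 usable): 192.168.241.0/24
90 hosts -> /25 (126 usable): 192.168.242.0/25
85 hosts -> /25 (126 usable): 192.168.242.128/25
Allocation: 192.168.240.0/24 (189 hosts, 254 usable); 192.168.241.0/24 (180 hosts, 254 usable); 192.168.242.0/25 (90 hosts, 126 usable); 192.168.242.128/25 (85 hosts, 126 usable)


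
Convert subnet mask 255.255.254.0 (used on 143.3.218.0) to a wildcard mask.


Subnet mask: 255.255.254.0
Wildcard = 255.255.255.255 - subnet mask
255 - 255 = 0
255 - 255 = 0
255 - 254 = 1
255 - 0 = 255
Wildcard: 0.0.1.255


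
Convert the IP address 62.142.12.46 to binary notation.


62 = 00111110
142 = 10001110
12 = 00001100
46 = 00101110
Binary: 00111110.10001110.00001100.00101110


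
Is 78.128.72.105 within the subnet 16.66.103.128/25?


Subnet network: 16.66.103.128
Test IP AND mask: 78.128.72.0
No, 78.128.72.105 is not in 16.66.103.128/25


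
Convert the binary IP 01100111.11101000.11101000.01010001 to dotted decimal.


01100111 = 103
11101000 = 232
11101000 = 232
01010001 = 81
IP: 103.232.232.81


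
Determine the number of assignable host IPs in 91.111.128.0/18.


Host bits = 32 - 18 = 14
Total addresses = 2^14 = 16384
Usable = total - 2 (network and broadcast)
Usable hosts: 16382


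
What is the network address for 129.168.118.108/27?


IP:   10000001.10101000.01110110.01101100
Mask: 11111111.11111111.11111111.11100000
AND operation:
Net:  10000001.10101000.01110110.01100000
Network: 129.168.118.96/27


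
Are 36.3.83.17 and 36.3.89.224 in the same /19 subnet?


Mask: 255.255.224.0
36.3.83.17 AND mask = 36.3.64.0
36.3.89.224 AND mask = 36.3.64.0
Yes, same subnet (36.3.64.0)


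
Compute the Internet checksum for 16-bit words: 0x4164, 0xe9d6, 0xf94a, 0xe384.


Sum all words (with carry folding):
+ 0x4164 = 0x4164
+ 0xe9d6 = 0x2b3b
+ 0xf94a = 0x2486
+ 0xe384 = 0x080b
One's complement: ~0x080b
Checksum = 0xf7f4


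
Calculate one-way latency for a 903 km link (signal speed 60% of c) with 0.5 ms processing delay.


Speed = 0.6 * 3e5 km/s = 180000 km/s
Propagation delay = 903 / 180000 = 0.005 s = 5.0167 ms
Processing delay = 0.5 ms
Total one-way latency = 5.5167 ms


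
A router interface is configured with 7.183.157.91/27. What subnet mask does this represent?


/27 means 27 network bits, 5 host bits
Binary: 11111111111111111111111111100000
Mask: 255.255.255.224


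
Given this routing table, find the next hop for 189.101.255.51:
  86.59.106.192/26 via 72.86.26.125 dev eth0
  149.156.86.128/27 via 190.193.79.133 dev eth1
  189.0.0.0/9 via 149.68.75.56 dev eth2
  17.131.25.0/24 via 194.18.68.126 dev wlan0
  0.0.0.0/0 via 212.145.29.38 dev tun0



Longest prefix match for 189.101.255.51:
  /26 86.59.106.192: no
  /27 149.156.86.128: no
  /9 189.0.0.0: MATCH
  /24 17.131.25.0: no
  /0 0.0.0.0: MATCH
Selected: next-hop 149.68.75.56 via eth2 (matched /9)


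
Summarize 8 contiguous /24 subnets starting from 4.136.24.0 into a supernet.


Original prefix: /24
Number of subnets: 8 = 2^3
New prefix = 24 - 3 = 21
Supernet: 4.136.24.0/21


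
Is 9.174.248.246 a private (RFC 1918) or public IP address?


RFC 1918 private ranges:
  10.0.0.0/8 (10.0.0.0 - 10.255.255.255)
  172.16.0.0/12 (172.16.0.0 - 172.31.255.255)
  192.168.0.0/16 (192.168.0.0 - 192.168.255.255)
Public (not in any RFC 1918 range)


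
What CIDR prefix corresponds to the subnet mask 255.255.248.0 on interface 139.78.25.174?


Binary: 11111111.11111111.11111000.00000000
Count leading 1s
Prefix: /21


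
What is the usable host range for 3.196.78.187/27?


Network: 3.196.78.160
Broadcast: 3.196.78.191
First usable = network + 1
Last usable = broadcast - 1
Range: 3.196.78.161 to 3.196.78.190


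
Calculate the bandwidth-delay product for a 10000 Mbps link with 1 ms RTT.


BDP = bandwidth * RTT
= 10000 Mbps * 1 ms
= 10000 * 1e6 * 1 / 1000 bits
= 10000000 bits
= 1250000 bytes
= 1220.7031 KB
BDP = 10000000 bits (1250000 bytes)


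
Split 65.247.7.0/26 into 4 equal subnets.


New prefix = 26 + 2 = 28
Each subnet has 16 addresses
  65.247.7.0/28
  65.247.7.16/28
  65.247.7.32/28
  65.247.7.48/28
Subnets: 65.247.7.0/28, 65.247.7.16/28, 65.247.7.32/28, 65.247.7.48/28


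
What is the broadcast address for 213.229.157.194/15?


Network: 213.228.0.0/15
Host bits = 17
Set all host bits to 1:
Broadcast: 213.229.255.255


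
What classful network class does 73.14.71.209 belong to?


First octet: 73
Binary: 01001001
0xxxxxxx -> Class A (1-126)
Class A, default mask 255.0.0.0 (/8)


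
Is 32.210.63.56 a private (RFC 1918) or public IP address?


RFC 1918 private ranges:
  10.0.0.0/8 (10.0.0.0 - 10.255.255.255)
  172.16.0.0/12 (172.16.0.0 - 172.31.255.255)
  192.168.0.0/16 (192.168.0.0 - 192.168.255.255)
Public (not in any RFC 1918 range)


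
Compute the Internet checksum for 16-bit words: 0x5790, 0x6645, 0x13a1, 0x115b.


Sum all words (with carry folding):
+ 0x5790 = 0x5790
+ 0x6645 = 0xbdd5
+ 0x13a1 = 0xd176
+ 0x115b = 0xe2d1
One's complement: ~0xe2d1
Checksum = 0x1d2e


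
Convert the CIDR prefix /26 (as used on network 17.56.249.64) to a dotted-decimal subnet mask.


/26 means 26 network bits, 6 host bits
Binary: 11111111111111111111111111000000
Mask: 255.255.255.192


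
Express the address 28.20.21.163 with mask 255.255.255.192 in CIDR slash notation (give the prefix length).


Binary: 11111111.11111111.11111111.11000000
Count leading 1s
Prefix: /26


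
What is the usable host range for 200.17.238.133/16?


Network: 200.17.0.0
Broadcast: 200.17.255.255
First usable = network + 1
Last usable = broadcast - 1
Range: 200.17.0.1 to 200.17.255.254


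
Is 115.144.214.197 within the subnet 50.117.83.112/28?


Subnet network: 50.117.83.112
Test IP AND mask: 115.144.214.192
No, 115.144.214.197 is not in 50.117.83.112/28


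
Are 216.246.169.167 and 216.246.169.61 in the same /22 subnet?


Mask: 255.255.252.0
216.246.169.167 AND mask = 216.246.168.0
216.246.169.61 AND mask = 216.246.168.0
Yes, same subnet (216.246.168.0)


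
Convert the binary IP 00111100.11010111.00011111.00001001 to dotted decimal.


00111100 = 60
11010111 = 215
00011111 = 31
00001001 = 9
IP: 60.215.31.9


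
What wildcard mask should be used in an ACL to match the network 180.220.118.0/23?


Subnet mask: 255.255.254.0
Wildcard = 255.255.255.255 - subnet mask
255 - 255 = 0
255 - 255 = 0
255 - 254 = 1
255 - 0 = 255
Wildcard: 0.0.1.255


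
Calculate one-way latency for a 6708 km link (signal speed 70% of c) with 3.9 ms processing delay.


Speed = 0.7 * 3e5 km/s = 210000 km/s
Propagation delay = 6708 / 210000 = 0.0319 s = 31.9429 ms
Processing delay = 3.9 ms
Total one-way latency = 35.8429 ms


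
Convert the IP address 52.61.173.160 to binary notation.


52 = 00110100
61 = 00111101
173 = 10101101
160 = 10100000
Binary: 00110100.00111101.10101101.10100000


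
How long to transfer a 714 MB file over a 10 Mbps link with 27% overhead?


Effective throughput = 10 * (1 - 27/100) = 7.3 Mbps
File size in Mb = 714 * 8 = 5712 Mb
Time = 5712 / 7.3
Time = 782.4658 seconds


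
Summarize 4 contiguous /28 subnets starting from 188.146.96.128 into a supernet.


Original prefix: /28
Number of subnets: 4 = 2^2
New prefix = 28 - 2 = 26
Supernet: 188.146.96.128/26


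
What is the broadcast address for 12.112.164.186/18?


Network: 12.112.128.0/18
Host bits = 14
Set all host bits to 1:
Broadcast: 12.112.191.255


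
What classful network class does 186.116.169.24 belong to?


First octet: 186
Binary: 10111010
10xxxxxx -> Class B (128-191)
Class B, default mask 255.255.0.0 (/16)


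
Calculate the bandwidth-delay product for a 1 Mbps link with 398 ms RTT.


BDP = bandwidth * RTT
= 1 Mbps * 398 ms
= 1 * 1e6 * 398 / 1000 bits
= 398000 bits
= 49750 bytes
= 48.584 KB
BDP = 398000 bits (49750 bytes)


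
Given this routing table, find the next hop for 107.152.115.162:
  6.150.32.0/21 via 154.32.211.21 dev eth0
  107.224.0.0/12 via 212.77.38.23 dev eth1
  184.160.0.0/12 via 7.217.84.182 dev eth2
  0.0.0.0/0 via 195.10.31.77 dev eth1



Longest prefix match for 107.152.115.162:
  /21 6.150.32.0: no
  /12 107.224.0.0: no
  /12 184.160.0.0: no
  /0 0.0.0.0: MATCH
Selected: next-hop 195.10.31.77 via eth1 (matched /0)


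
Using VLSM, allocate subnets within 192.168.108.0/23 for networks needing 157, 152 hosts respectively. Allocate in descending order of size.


157 hosts -> /24 (254 usable): 192.168.108.0/24
152 hosts -> /24 (254 usable): 192.168.109.0/24
Allocation: 192.168.108.0/24 (157 hosts, 254 usable); 192.168.109.0/24 (152 hosts, 254 usable)


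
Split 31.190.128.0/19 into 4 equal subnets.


New prefix = 19 + 2 = 21
Each subnet has 2048 addresses
  31.190.128.0/21
  31.190.136.0/21
  31.190.144.0/21
  31.190.152.0/21
Subnets: 31.190.128.0/21, 31.190.136.0/21, 31.190.144.0/21, 31.190.152.0/21


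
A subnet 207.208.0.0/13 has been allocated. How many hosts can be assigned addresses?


Host bits = 32 - 13 = 19
Total addresses = 2^19 = 524288
Usable = total - 2 (network and broadcast)
Usable hosts: 524286


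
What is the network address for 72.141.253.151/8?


IP:   01001000.10001101.11111101.10010111
Mask: 11111111.00000000.00000000.00000000
AND operation:
Net:  01001000.00000000.00000000.00000000
Network: 72.0.0.0/8


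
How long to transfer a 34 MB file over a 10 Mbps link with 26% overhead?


Effective throughput = 10 * (1 - 26/100) = 7.4 Mbps
File size in Mb = 34 * 8 = 272 Mb
Time = 272 / 7.4
Time = 36.7568 seconds


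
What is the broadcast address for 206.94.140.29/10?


Network: 206.64.0.0/10
Host bits = 22
Set all host bits to 1:
Broadcast: 206.127.255.255


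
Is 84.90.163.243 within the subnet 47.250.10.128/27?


Subnet network: 47.250.10.128
Test IP AND mask: 84.90.163.224
No, 84.90.163.243 is not in 47.250.10.128/27


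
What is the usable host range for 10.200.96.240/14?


Network: 10.200.0.0
Broadcast: 10.203.255.255
First usable = network + 1
Last usable = broadcast - 1
Range: 10.200.0.1 to 10.203.255.254


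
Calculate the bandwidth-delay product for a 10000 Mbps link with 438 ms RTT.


BDP = bandwidth * RTT
= 10000 Mbps * 438 ms
= 10000 * 1e6 * 438 / 1000 bits
= 4380000000 bits
= 547500000 bytes
= 534667.9688 KB
BDP = 4380000000 bits (547500000 bytes)


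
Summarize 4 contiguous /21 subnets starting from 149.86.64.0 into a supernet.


Original prefix: /21
Number of subnets: 4 = 2^2
New prefix = 21 - 2 = 19
Supernet: 149.86.64.0/19


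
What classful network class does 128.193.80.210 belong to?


First octet: 128
Binary: 10000000
10xxxxxx -> Class B (128-191)
Class B, default mask 255.255.0.0 (/16)


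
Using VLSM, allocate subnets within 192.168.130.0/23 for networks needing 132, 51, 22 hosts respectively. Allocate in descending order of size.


132 hosts -> /24 (254 usable): 192.168.130.0/24
51 hosts -> /26 (62 usable): 192.168.131.0/26
22 hosts -> /27 (30 usable): 192.168.131.64/27
Allocation: 192.168.130.0/24 (132 hosts, 254 usable); 192.168.131.0/26 (51 hosts, 62 usable); 192.168.131.64/27 (22 hosts, 30 usable)


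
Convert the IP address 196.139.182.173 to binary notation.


196 = 11000100
139 = 10001011
182 = 10110110
173 = 10101101
Binary: 11000100.10001011.10110110.10101101


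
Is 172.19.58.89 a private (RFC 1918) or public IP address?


RFC 1918 private ranges:
  10.0.0.0/8 (10.0.0.0 - 10.255.255.255)
  172.16.0.0/12 (172.16.0.0 - 172.31.255.255)
  192.168.0.0/16 (192.168.0.0 - 192.168.255.255)
Private (in 172.16.0.0/12)


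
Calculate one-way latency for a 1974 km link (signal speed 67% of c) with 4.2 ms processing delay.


Speed = 0.67 * 3e5 km/s = 201000 km/s
Propagation delay = 1974 / 201000 = 0.0098 s = 9.8209 ms
Processing delay = 4.2 ms
Total one-way latency = 14.0209 ms


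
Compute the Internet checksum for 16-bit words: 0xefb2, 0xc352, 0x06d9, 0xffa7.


Sum all words (with carry folding):
+ 0xefb2 = 0xefb2
+ 0xc352 = 0xb305
+ 0x06d9 = 0xb9de
+ 0xffa7 = 0xb986
One's complement: ~0xb986
Checksum = 0x4679


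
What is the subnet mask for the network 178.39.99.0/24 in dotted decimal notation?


/24 means 24 network bits, 8 host bits
Binary: 11111111111111111111111100000000
Mask: 255.255.255.0


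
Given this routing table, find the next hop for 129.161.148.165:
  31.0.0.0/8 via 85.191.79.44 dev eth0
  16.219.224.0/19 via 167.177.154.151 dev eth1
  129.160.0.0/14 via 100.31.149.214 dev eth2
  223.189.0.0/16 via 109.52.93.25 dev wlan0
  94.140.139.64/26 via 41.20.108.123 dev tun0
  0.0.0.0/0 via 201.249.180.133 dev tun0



Longest prefix match for 129.161.148.165:
  /8 31.0.0.0: no
  /19 16.219.224.0: no
  /14 129.160.0.0: MATCH
  /16 223.189.0.0: no
  /26 94.140.139.64: no
  /0 0.0.0.0: MATCH
Selected: next-hop 100.31.149.214 via eth2 (matched /14)


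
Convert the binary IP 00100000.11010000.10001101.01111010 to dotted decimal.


00100000 = 32
11010000 = 208
10001101 = 141
01111010 = 122
IP: 32.208.141.122


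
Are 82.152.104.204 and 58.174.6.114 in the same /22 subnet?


Mask: 255.255.252.0
82.152.104.204 AND mask = 82.152.104.0
58.174.6.114 AND mask = 58.174.4.0
No, different subnets (82.152.104.0 vs 58.174.4.0)


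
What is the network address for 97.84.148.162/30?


IP:   01100001.01010100.10010100.10100010
Mask: 11111111.11111111.11111111.11111100
AND operation:
Net:  01100001.01010100.10010100.10100000
Network: 97.84.148.160/30


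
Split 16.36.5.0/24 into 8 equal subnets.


New prefix = 24 + 3 = 27
Each subnet has 32 addresses
  16.36.5.0/27
  16.36.5.32/27
  16.36.5.64/27
  16.36.5.96/27
  16.36.5.128/27
  16.36.5.160/27
  16.36.5.192/27
  16.36.5.224/27
Subnets: 16.36.5.0/27, 16.36.5.32/27, 16.36.5.64/27, 16.36.5.96/27, 16.36.5.128/27, 16.36.5.160/27, 16.36.5.192/27, 16.36.5.224/27


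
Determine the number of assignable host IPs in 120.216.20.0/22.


Host bits = 32 - 22 = 10
Total addresses = 2^10 = 1024
Usable = total - 2 (network and broadcast)
Usable hosts: 1022


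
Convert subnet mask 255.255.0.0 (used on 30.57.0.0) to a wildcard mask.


Subnet mask: 255.255.0.0
Wildcard = 255.255.255.255 - subnet mask
255 - 255 = 0
255 - 255 = 0
255 - 0 = 255
255 - 0 = 255
Wildcard: 0.0.255.255


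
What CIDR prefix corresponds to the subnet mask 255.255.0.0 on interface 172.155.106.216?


Binary: 11111111.11111111.00000000.00000000
Count leading 1s
Prefix: /16


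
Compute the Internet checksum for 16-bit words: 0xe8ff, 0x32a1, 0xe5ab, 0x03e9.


Sum all words (with carry folding):
+ 0xe8ff = 0xe8ff
+ 0x32a1 = 0x1ba1
+ 0xe5ab = 0x014d
+ 0x03e9 = 0x0536
One's complement: ~0x0536
Checksum = 0xfac9


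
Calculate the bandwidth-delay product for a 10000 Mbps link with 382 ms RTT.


BDP = bandwidth * RTT
= 10000 Mbps * 382 ms
= 10000 * 1e6 * 382 / 1000 bits
= 3820000000 bits
= 477500000 bytes
= 466308.5938 KB
BDP = 3820000000 bits (477500000 bytes)


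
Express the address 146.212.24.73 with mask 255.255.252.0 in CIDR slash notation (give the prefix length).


Binary: 11111111.11111111.11111100.00000000
Count leading 1s
Prefix: /22


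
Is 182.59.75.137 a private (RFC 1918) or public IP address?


RFC 1918 private ranges:
  10.0.0.0/8 (10.0.0.0 - 10.255.255.255)
  172.16.0.0/12 (172.16.0.0 - 172.31.255.255)
  192.168.0.0/16 (192.168.0.0 - 192.168.255.255)
Public (not in any RFC 1918 range)


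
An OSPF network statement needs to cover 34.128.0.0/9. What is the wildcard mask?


Subnet mask: 255.128.0.0
Wildcard = 255.255.255.255 - subnet mask
255 - 255 = 0
255 - 128 = 127
255 - 0 = 255
255 - 0 = 255
Wildcard: 0.127.255.255


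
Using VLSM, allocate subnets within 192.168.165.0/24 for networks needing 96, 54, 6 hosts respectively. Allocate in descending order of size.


96 hosts -> /25 (126 usable): 192.168.165.0/25
54 hosts -> /26 (62 usable): 192.168.165.128/26
6 hosts -> /29 (6 usable): 192.168.165.192/29
Allocation: 192.168.165.0/25 (96 hosts, 126 usable); 192.168.165.128/26 (54 hosts, 62 usable); 192.168.165.192/29 (6 hosts, 6 usable)


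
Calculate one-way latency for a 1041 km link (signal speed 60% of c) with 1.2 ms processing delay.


Speed = 0.6 * 3e5 km/s = 180000 km/s
Propagation delay = 1041 / 180000 = 0.0058 s = 5.7833 ms
Processing delay = 1.2 ms
Total one-way latency = 6.9833 ms


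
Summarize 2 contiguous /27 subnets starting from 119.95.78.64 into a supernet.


Original prefix: /27
Number of subnets: 2 = 2^1
New prefix = 27 - 1 = 26
Supernet: 119.95.78.64/26


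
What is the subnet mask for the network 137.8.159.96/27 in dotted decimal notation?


/27 means 27 network bits, 5 host bits
Binary: 11111111111111111111111111100000
Mask: 255.255.255.224


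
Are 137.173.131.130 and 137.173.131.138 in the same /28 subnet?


Mask: 255.255.255.240
137.173.131.130 AND mask = 137.173.131.128
137.173.131.138 AND mask = 137.173.131.128
Yes, same subnet (137.173.131.128)


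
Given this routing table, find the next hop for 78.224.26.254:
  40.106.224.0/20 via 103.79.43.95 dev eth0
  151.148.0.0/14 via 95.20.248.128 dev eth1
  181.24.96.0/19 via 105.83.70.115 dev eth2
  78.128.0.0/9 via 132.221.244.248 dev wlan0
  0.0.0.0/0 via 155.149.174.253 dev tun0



Longest prefix match for 78.224.26.254:
  /20 40.106.224.0: no
  /14 151.148.0.0: no
  /19 181.24.96.0: no
  /9 78.128.0.0: MATCH
  /0 0.0.0.0: MATCH
Selected: next-hop 132.221.244.248 via wlan0 (matched /9)


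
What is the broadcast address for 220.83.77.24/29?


Network: 220.83.77.24/29
Host bits = 3
Set all host bits to 1:
Broadcast: 220.83.77.31


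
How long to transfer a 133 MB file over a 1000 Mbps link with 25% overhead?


Effective throughput = 1000 * (1 - 25/100) = 750 Mbps
File size in Mb = 133 * 8 = 1064 Mb
Time = 1064 / 750
Time = 1.4187 seconds


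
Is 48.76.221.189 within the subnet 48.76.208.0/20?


Subnet network: 48.76.208.0
Test IP AND mask: 48.76.208.0
Yes, 48.76.221.189 is in 48.76.208.0/20


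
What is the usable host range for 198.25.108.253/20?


Network: 198.25.96.0
Broadcast: 198.25.111.255
First usable = network + 1
Last usable = broadcast - 1
Range: 198.25.96.1 to 198.25.111.254


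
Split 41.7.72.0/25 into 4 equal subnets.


New prefix = 25 + 2 = 27
Each subnet has 32 addresses
  41.7.72.0/27
  41.7.72.32/27
  41.7.72.64/27
  41.7.72.96/27
Subnets: 41.7.72.0/27, 41.7.72.32/27, 41.7.72.64/27, 41.7.72.96/27


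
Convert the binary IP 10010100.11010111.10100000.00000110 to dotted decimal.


10010100 = 148
11010111 = 215
10100000 = 160
00000110 = 6
IP: 148.215.160.6


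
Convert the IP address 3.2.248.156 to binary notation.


3 = 00000011
2 = 00000010
248 = 11111000
156 = 10011100
Binary: 00000011.00000010.11111000.10011100


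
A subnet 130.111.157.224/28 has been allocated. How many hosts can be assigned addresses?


Host bits = 32 - 28 = 4
Total addresses = 2^4 = 16
Usable = total - 2 (network and broadcast)
Usable hosts: 14


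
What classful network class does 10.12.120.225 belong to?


First octet: 10
Binary: 00001010
0xxxxxxx -> Class A (1-126)
Class A, default mask 255.0.0.0 (/8)


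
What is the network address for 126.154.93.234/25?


IP:   01111110.10011010.01011101.11101010
Mask: 11111111.11111111.11111111.10000000
AND operation:
Net:  01111110.10011010.01011101.10000000
Network: 126.154.93.128/25


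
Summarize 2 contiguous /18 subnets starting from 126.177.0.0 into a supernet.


Original prefix: /18
Number of subnets: 2 = 2^1
New prefix = 18 - 1 = 17
Supernet: 126.177.0.0/17


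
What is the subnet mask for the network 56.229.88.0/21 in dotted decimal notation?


/21 means 21 network bits, 11 host bits
Binary: 11111111111111111111100000000000
Mask: 255.255.248.0


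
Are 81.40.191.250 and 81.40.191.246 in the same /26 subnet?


Mask: 255.255.255.192
81.40.191.250 AND mask = 81.40.191.192
81.40.191.246 AND mask = 81.40.191.192
Yes, same subnet (81.40.191.192)


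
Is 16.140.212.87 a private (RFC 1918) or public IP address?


RFC 1918 private ranges:
  10.0.0.0/8 (10.0.0.0 - 10.255.255.255)
  172.16.0.0/12 (172.16.0.0 - 172.31.255.255)
  192.168.0.0/16 (192.168.0.0 - 192.168.255.255)
Public (not in any RFC 1918 range)


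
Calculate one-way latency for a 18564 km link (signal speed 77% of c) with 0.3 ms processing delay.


Speed = 0.77 * 3e5 km/s = 231000 km/s
Propagation delay = 18564 / 231000 = 0.0804 s = 80.3636 ms
Processing delay = 0.3 ms
Total one-way latency = 80.6636 ms


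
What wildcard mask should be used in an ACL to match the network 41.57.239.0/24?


Subnet mask: 255.255.255.0
Wildcard = 255.255.255.255 - subnet mask
255 - 255 = 0
255 - 255 = 0
255 - 255 = 0
255 - 0 = 255
Wildcard: 0.0.0.255


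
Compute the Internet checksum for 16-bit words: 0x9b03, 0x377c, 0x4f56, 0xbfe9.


Sum all words (with carry folding):
+ 0x9b03 = 0x9b03
+ 0x377c = 0xd27f
+ 0x4f56 = 0x21d6
+ 0xbfe9 = 0xe1bf
One's complement: ~0xe1bf
Checksum = 0x1e40


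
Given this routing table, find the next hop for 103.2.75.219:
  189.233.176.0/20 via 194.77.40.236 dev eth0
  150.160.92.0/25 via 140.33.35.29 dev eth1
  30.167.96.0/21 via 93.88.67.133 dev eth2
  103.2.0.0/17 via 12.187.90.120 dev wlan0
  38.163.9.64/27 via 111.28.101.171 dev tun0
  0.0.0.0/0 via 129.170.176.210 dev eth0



Longest prefix match for 103.2.75.219:
  /20 189.233.176.0: no
  /25 150.160.92.0: no
  /21 30.167.96.0: no
  /17 103.2.0.0: MATCH
  /27 38.163.9.64: no
  /0 0.0.0.0: MATCH
Selected: next-hop 12.187.90.120 via wlan0 (matched /17)


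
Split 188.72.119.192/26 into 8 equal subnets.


New prefix = 26 + 3 = 29
Each subnet has 8 addresses
  188.72.119.192/29
  188.72.119.200/29
  188.72.119.208/29
  188.72.119.216/29
  188.72.119.224/29
  188.72.119.232/29
  188.72.119.240/29
  188.72.119.248/29
Subnets: 188.72.119.192/29, 188.72.119.200/29, 188.72.119.208/29, 188.72.119.216/29, 188.72.119.224/29, 188.72.119.232/29, 188.72.119.240/29, 188.72.119.248/29


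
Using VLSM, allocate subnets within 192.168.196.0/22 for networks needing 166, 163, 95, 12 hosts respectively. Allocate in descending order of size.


166 hosts -> /24 (254 usable): 192.168.196.0/24
163 hosts -> /24 (254 usable): 192.168.197.0/24
95 hosts -> /25 (126 usable): 192.168.198.0/25
12 hosts -> /28 (14 usable): 192.168.198.128/28
Allocation: 192.168.196.0/24 (166 hosts, 254 usable); 192.168.197.0/24 (163 hosts, 254 usable); 192.168.198.0/25 (95 hosts, 126 usable); 192.168.198.128/28 (12 hosts, 14 usable)


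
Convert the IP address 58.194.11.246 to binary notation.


58 = 00111010
194 = 11000010
11 = 00001011
246 = 11110110
Binary: 00111010.11000010.00001011.11110110


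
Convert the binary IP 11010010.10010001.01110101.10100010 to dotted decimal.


11010010 = 210
10010001 = 145
01110101 = 117
10100010 = 162
IP: 210.145.117.162


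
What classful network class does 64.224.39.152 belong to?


First octet: 64
Binary: 01000000
0xxxxxxx -> Class A (1-126)
Class A, default mask 255.0.0.0 (/8)


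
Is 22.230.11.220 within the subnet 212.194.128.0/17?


Subnet network: 212.194.128.0
Test IP AND mask: 22.230.0.0
No, 22.230.11.220 is not in 212.194.128.0/17


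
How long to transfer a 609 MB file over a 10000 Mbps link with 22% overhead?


Effective throughput = 10000 * (1 - 22/100) = 7800 Mbps
File size in Mb = 609 * 8 = 4872 Mb
Time = 4872 / 7800
Time = 0.6246 seconds


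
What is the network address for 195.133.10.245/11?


IP:   11000011.10000101.00001010.11110101
Mask: 11111111.11100000.00000000.00000000
AND operation:
Net:  11000011.10000000.00000000.00000000
Network: 195.128.0.0/11


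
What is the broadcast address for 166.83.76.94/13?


Network: 166.80.0.0/13
Host bits = 19
Set all host bits to 1:
Broadcast: 166.87.255.255


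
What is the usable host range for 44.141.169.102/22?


Network: 44.141.168.0
Broadcast: 44.141.171.255
First usable = network + 1
Last usable = broadcast - 1
Range: 44.141.168.1 to 44.141.171.254


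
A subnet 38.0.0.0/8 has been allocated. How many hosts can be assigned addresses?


Host bits = 32 - 8 = 24
Total addresses = 2^24 = 16777216
Usable = total - 2 (network and broadcast)
Usable hosts: 16777214


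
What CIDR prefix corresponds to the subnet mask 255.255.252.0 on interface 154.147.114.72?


Binary: 11111111.11111111.11111100.00000000
Count leading 1s
Prefix: /22


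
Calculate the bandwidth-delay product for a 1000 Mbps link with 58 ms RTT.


BDP = bandwidth * RTT
= 1000 Mbps * 58 ms
= 1000 * 1e6 * 58 / 1000 bits
= 58000000 bits
= 7250000 bytes
= 7080.0781 KB
BDP = 58000000 bits (7250000 bytes)


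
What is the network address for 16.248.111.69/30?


IP:   00010000.11111000.01101111.01000101
Mask: 11111111.11111111.11111111.11111100
AND operation:
Net:  00010000.11111000.01101111.01000100
Network: 16.248.111.68/30


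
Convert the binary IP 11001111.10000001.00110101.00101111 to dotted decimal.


11001111 = 207
10000001 = 129
00110101 = 53
00101111 = 47
IP: 207.129.53.47


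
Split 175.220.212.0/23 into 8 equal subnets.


New prefix = 23 + 3 = 26
Each subnet has 64 addresses
  175.220.212.0/26
  175.220.212.64/26
  175.220.212.128/26
  175.220.212.192/26
  175.220.213.0/26
  175.220.213.64/26
  175.220.213.128/26
  175.220.213.192/26
Subnets: 175.220.212.0/26, 175.220.212.64/26, 175.220.212.128/26, 175.220.212.192/26, 175.220.213.0/26, 175.220.213.64/26, 175.220.213.128/26, 175.220.213.192/26


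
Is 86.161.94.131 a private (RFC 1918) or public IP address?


RFC 1918 private ranges:
  10.0.0.0/8 (10.0.0.0 - 10.255.255.255)
  172.16.0.0/12 (172.16.0.0 - 172.31.255.255)
  192.168.0.0/16 (192.168.0.0 - 192.168.255.255)
Public (not in any RFC 1918 range)


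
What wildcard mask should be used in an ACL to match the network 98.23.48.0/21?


Subnet mask: 255.255.248.0
Wildcard = 255.255.255.255 - subnet mask
255 - 255 = 0
255 - 255 = 0
255 - 248 = 7
255 - 0 = 255
Wildcard: 0.0.7.255


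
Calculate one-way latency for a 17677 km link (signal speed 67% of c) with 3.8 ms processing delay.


Speed = 0.67 * 3e5 km/s = 201000 km/s
Propagation delay = 17677 / 201000 = 0.0879 s = 87.9453 ms
Processing delay = 3.8 ms
Total one-way latency = 91.7453 ms


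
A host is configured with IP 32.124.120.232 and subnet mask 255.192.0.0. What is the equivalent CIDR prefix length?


Binary: 11111111.11000000.00000000.00000000
Count leading 1s
Prefix: /10


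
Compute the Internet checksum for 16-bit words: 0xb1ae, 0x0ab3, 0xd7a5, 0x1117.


Sum all words (with carry folding):
+ 0xb1ae = 0xb1ae
+ 0x0ab3 = 0xbc61
+ 0xd7a5 = 0x9407
+ 0x1117 = 0xa51e
One's complement: ~0xa51e
Checksum = 0x5ae1


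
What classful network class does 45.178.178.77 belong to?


First octet: 45
Binary: 00101101
0xxxxxxx -> Class A (1-126)
Class A, default mask 255.0.0.0 (/8)


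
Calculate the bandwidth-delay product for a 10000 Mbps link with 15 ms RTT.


BDP = bandwidth * RTT
= 10000 Mbps * 15 ms
= 10000 * 1e6 * 15 / 1000 bits
= 150000000 bits
= 18750000 bytes
= 18310.5469 KB
BDP = 150000000 bits (18750000 bytes)


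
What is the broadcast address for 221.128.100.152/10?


Network: 221.128.0.0/10
Host bits = 22
Set all host bits to 1:
Broadcast: 221.191.255.255


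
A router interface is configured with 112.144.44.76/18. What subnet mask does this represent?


/18 means 18 network bits, 14 host bits
Binary: 11111111111111111100000000000000
Mask: 255.255.192.0


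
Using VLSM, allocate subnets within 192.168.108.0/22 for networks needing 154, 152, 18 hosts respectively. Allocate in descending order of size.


154 hosts -> /24 (254 usable): 192.168.108.0/24
152 hosts -> /24 (254 usable): 192.168.109.0/24
18 hosts -> /27 (30 usable): 192.168.110.0/27
Allocation: 192.168.108.0/24 (154 hosts, 254 usable); 192.168.109.0/24 (152 hosts, 254 usable); 192.168.110.0/27 (18 hosts, 30 usable)


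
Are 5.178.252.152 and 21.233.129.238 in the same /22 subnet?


Mask: 255.255.252.0
5.178.252.152 AND mask = 5.178.252.0
21.233.129.238 AND mask = 21.233.128.0
No, different subnets (5.178.252.0 vs 21.233.128.0)


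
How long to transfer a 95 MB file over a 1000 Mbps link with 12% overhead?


Effective throughput = 1000 * (1 - 12/100) = 880 Mbps
File size in Mb = 95 * 8 = 760 Mb
Time = 760 / 880
Time = 0.8636 seconds


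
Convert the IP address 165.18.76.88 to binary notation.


165 = 10100101
18 = 00010010
76 = 01001100
88 = 01011000
Binary: 10100101.00010010.01001100.01011000


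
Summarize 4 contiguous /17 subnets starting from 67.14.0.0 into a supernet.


Original prefix: /17
Number of subnets: 4 = 2^2
New prefix = 17 - 2 = 15
Supernet: 67.14.0.0/15


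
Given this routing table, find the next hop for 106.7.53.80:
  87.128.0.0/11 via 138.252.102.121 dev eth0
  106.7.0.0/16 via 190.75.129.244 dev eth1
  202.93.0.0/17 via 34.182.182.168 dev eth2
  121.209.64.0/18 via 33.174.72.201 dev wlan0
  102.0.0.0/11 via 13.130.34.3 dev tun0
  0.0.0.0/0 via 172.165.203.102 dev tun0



Longest prefix match for 106.7.53.80:
  /11 87.128.0.0: no
  /16 106.7.0.0: MATCH
  /17 202.93.0.0: no
  /18 121.209.64.0: no
  /11 102.0.0.0: no
  /0 0.0.0.0: MATCH
Selected: next-hop 190.75.129.244 via eth1 (matched /16)


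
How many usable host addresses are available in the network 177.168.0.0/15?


Host bits = 32 - 15 = 17
Total addresses = 2^17 = 131072
Usable = total - 2 (network and broadcast)
Usable hosts: 131070


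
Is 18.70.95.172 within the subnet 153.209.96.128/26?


Subnet network: 153.209.96.128
Test IP AND mask: 18.70.95.128
No, 18.70.95.172 is not in 153.209.96.128/26


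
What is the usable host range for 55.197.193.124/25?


Network: 55.197.193.0
Broadcast: 55.197.193.127
First usable = network + 1
Last usable = broadcast - 1
Range: 55.197.193.1 to 55.197.193.126


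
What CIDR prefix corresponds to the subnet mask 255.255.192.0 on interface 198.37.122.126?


Binary: 11111111.11111111.11000000.00000000
Count leading 1s
Prefix: /18


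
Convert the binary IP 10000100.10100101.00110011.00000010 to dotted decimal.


10000100 = 132
10100101 = 165
00110011 = 51
00000010 = 2
IP: 132.165.51.2


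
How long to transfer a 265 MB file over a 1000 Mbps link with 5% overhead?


Effective throughput = 1000 * (1 - 5/100) = 950 Mbps
File size in Mb = 265 * 8 = 2120 Mb
Time = 2120 / 950
Time = 2.2316 seconds


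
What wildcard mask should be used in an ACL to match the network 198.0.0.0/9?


Subnet mask: 255.128.0.0
Wildcard = 255.255.255.255 - subnet mask
255 - 255 = 0
255 - 128 = 127
255 - 0 = 255
255 - 0 = 255
Wildcard: 0.127.255.255


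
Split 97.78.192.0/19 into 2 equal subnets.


New prefix = 19 + 1 = 20
Each subnet has 4096 addresses
  97.78.192.0/20
  97.78.208.0/20
Subnets: 97.78.192.0/20, 97.78.208.0/20


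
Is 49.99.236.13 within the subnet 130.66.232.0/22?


Subnet network: 130.66.232.0
Test IP AND mask: 49.99.236.0
No, 49.99.236.13 is not in 130.66.232.0/22


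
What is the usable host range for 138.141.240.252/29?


Network: 138.141.240.248
Broadcast: 138.141.240.255
First usable = network + 1
Last usable = broadcast - 1
Range: 138.141.240.249 to 138.141.240.254


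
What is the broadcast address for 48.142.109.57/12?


Network: 48.128.0.0/12
Host bits = 20
Set all host bits to 1:
Broadcast: 48.143.255.255


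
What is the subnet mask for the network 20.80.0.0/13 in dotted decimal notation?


/13 means 13 network bits, 19 host bits
Binary: 11111111111110000000000000000000
Mask: 255.248.0.0


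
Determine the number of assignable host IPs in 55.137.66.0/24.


Host bits = 32 - 24 = 8
Total addresses = 2^8 = 256
Usable = total - 2 (network and broadcast)
Usable hosts: 254


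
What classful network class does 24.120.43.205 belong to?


First octet: 24
Binary: 00011000
0xxxxxxx -> Class A (1-126)
Class A, default mask 255.0.0.0 (/8)


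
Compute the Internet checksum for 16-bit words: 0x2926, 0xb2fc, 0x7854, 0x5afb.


Sum all words (with carry folding):
+ 0x2926 = 0x2926
+ 0xb2fc = 0xdc22
+ 0x7854 = 0x5477
+ 0x5afb = 0xaf72
One's complement: ~0xaf72
Checksum = 0x508d


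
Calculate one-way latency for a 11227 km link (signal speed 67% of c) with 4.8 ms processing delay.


Speed = 0.67 * 3e5 km/s = 201000 km/s
Propagation delay = 11227 / 201000 = 0.0559 s = 55.8557 ms
Processing delay = 4.8 ms
Total one-way latency = 60.6557 ms


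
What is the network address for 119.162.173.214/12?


IP:   01110111.10100010.10101101.11010110
Mask: 11111111.11110000.00000000.00000000
AND operation:
Net:  01110111.10100000.00000000.00000000
Network: 119.160.0.0/12


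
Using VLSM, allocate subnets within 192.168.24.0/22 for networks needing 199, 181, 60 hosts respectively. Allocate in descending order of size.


199 hosts -> /24 (254 usable): 192.168.24.0/24
181 hosts -> /24 (254 usable): 192.168.25.0/24
60 hosts -> /26 (62 usable): 192.168.26.0/26
Allocation: 192.168.24.0/24 (199 hosts, 254 usable); 192.168.25.0/24 (181 hosts, 254 usable); 192.168.26.0/26 (60 hosts, 62 usable)


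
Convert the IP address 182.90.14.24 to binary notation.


182 = 10110110
90 = 01011010
14 = 00001110
24 = 00011000
Binary: 10110110.01011010.00001110.00011000


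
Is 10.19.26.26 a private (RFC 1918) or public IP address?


RFC 1918 private ranges:
  10.0.0.0/8 (10.0.0.0 - 10.255.255.255)
  172.16.0.0/12 (172.16.0.0 - 172.31.255.255)
  192.168.0.0/16 (192.168.0.0 - 192.168.255.255)
Private (in 10.0.0.0/8)


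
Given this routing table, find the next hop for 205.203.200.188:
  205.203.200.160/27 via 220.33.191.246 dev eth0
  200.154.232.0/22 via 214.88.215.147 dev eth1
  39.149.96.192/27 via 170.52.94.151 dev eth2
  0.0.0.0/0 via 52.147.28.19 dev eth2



Longest prefix match for 205.203.200.188:
  /27 205.203.200.160: MATCH
  /22 200.154.232.0: no
  /27 39.149.96.192: no
  /0 0.0.0.0: MATCH
Selected: next-hop 220.33.191.246 via eth0 (matched /27)
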